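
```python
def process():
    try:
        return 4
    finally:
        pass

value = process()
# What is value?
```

Step-by-step execution trace:
1. `process()` enters try: `return 4` sets pending return value 4.
2. Before returning, `finally: pass` runs (no effect).
3. process() returns 4 → value = 4.
Result: 4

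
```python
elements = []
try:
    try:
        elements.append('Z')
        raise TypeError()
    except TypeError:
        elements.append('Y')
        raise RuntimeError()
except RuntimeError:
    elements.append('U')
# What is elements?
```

Step-by-step execution trace:
1. Inner try: `elements.append('Z')` → elements = ['Z'].
2. `raise TypeError()` raises TypeError.
3. Inner `except TypeError` matches → `elements.append('Y')` → elements = ['Z', 'Y'].
4. `raise RuntimeError()` raises RuntimeError; propagates to outer try.
5. Outer `except RuntimeError` matches → `elements.append('U')` → elements = ['Z', 'Y', 'U'].
Result: ['Z', 'Y', 'U']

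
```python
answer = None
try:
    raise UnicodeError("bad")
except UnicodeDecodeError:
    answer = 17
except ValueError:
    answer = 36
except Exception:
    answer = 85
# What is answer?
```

Step-by-step execution trace:
1. `raise UnicodeError(...)` raises UnicodeError.
2. `except UnicodeDecodeError` does not match (UnicodeError is not a subclass of UnicodeDecodeError); skipped.
3. `except ValueError` matches (UnicodeError is a subclass of ValueError) → answer = 36.
4. `except Exception` is not reached.
Result: 36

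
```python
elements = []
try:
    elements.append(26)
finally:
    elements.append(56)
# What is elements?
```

Step-by-step execution trace:
1. try: `elements.append(26)` → elements = [26].
2. The try body completes without raising.
3. finally always runs: `elements.append(56)` → elements = [26, 56].
Result: [26, 56]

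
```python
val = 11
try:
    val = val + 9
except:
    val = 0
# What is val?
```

Step-by-step execution trace:
1. val starts at 11.
2. try: `val = val + 9` → val = 20. No exception raised.
3. `except` is skipped.
Result: 20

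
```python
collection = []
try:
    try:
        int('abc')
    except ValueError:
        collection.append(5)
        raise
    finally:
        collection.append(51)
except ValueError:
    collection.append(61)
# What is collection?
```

Step-by-step execution trace:
1. Inner try: `int('abc')` raises ValueError.
2. Inner `except ValueError` matches → `collection.append(5)` → collection = [5].
3. bare `raise` re-raises ValueError.
4. Inner `finally` runs during unwinding: `collection.append(51)` → collection = [5, 51].
5. Outer `except ValueError` matches → `collection.append(61)` → collection = [5, 51, 61].
Result: [5, 51, 61]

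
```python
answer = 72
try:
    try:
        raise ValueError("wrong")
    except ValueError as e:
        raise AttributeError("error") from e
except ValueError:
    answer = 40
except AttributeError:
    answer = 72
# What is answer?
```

Step-by-step execution trace:
1. Inner try raises ValueError; inner `except ValueError as e` catches it.
2. `raise AttributeError(...) from e` raises AttributeError (ValueError is attached as __cause__, but only AttributeError is active).
3. Outer `except ValueError` does not match AttributeError; skipped.
4. Outer `except AttributeError` matches → answer = 72.
Result: 72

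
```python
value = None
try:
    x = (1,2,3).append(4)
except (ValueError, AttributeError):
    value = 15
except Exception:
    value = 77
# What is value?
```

Step-by-step execution trace:
1. `x = (1,2,3).append(4)` raises AttributeError.
2. `except (ValueError, AttributeError)` matches (AttributeError is in the tuple) → value = 15.
3. `except Exception` is not reached.
Result: 15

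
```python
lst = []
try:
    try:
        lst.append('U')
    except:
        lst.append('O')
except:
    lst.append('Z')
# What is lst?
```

Step-by-step execution trace:
1. Inner try: `lst.append('U')` → lst = ['U']. No exception raised.
2. Inner `except` is skipped.
3. Inner try completes normally; outer `except` is skipped.
Result: ['U']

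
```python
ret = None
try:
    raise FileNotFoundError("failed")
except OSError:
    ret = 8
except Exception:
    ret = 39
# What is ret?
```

Step-by-step execution trace:
1. `raise FileNotFoundError(...)` raises FileNotFoundError.
2. `except OSError` matches (FileNotFoundError is a subclass of OSError) → ret = 8.
3. `except Exception` is not reached.
Result: 8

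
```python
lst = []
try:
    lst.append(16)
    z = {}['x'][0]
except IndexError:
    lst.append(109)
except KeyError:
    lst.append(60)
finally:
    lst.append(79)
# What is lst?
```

Step-by-step execution trace:
1. try: `lst.append(16)` → lst = [16].
2. `z = {}['x'][0]` raises KeyError.
3. `except IndexError` does not match KeyError; skipped.
4. `except KeyError` matches → `lst.append(60)` → lst = [16, 60].
5. finally always runs: `lst.append(79)` → lst = [16, 60, 79].
Result: [16, 60, 79]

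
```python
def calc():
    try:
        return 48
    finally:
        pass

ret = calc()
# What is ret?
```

Step-by-step execution trace:
1. `calc()` enters try: `return 48` sets pending return value 48.
2. Before returning, `finally: pass` runs (no effect).
3. calc() returns 48 → ret = 48.
Result: 48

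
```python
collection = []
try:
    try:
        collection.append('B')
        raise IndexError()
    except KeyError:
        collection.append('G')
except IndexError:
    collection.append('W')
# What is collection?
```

Step-by-step execution trace:
1. Inner try: `collection.append('B')` → collection = ['B'].
2. `raise IndexError()` raises IndexError.
3. Inner `except KeyError` does not match IndexError; exception propagates to outer try.
4. Outer `except IndexError` matches → `collection.append('W')` → collection = ['B', 'W'].
Result: ['B', 'W']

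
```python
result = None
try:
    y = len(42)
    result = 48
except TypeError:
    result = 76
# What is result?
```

Step-by-step execution trace:
1. `y = len(42)` raises TypeError.
2. `result = 48` is not reached.
3. `except TypeError` matches → result = 76.
Result: 76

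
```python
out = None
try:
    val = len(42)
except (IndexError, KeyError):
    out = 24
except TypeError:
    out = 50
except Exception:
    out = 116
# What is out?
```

Step-by-step execution trace:
1. `val = len(42)` raises TypeError.
2. `except (IndexError, KeyError)` does not match TypeError; skipped.
3. `except TypeError` matches (exact type match) → out = 50.
4. `except Exception` is not reached.
Result: 50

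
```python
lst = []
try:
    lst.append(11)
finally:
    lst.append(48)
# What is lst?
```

Step-by-step execution trace:
1. try: `lst.append(11)` → lst = [11].
2. The try body completes without raising.
3. finally always runs: `lst.append(48)` → lst = [11, 48].
Result: [11, 48]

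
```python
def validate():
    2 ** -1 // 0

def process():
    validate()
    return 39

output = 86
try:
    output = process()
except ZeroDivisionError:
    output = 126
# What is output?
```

Step-by-step execution trace:
1. output starts at 86.
2. try: `process()` calls `validate()`.
3. `validate()` evaluates `2 ** -1 // 0`, which raises ZeroDivisionError; it propagates through process (uncaught).
4. `return 39` in process is not reached; the assignment to output does not complete.
5. `except ZeroDivisionError` matches → output = 126.
Result: 126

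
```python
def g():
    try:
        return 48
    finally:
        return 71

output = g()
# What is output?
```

Step-by-step execution trace:
1. `g()` enters try: `return 48` sets pending return value 48.
2. Before returning, `finally: return 71` runs and overrides the pending return.
3. g() returns 71 → output = 71.
Result: 71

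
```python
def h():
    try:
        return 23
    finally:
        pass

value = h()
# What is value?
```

Step-by-step execution trace:
1. `h()` enters try: `return 23` sets pending return value 23.
2. Before returning, `finally: pass` runs (no effect).
3. h() returns 23 → value = 23.
Result: 23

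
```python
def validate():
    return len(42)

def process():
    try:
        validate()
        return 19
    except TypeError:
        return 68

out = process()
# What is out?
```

Step-by-step execution trace:
1. `process()` calls `validate()`.
2. `validate()` evaluates `len(42)`, which raises TypeError; it propagates to the caller.
3. `return 19` is not reached.
4. `except TypeError` in process matches → returns 68.
5. out = 68.
Result: 68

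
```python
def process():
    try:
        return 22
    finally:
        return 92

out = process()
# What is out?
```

Step-by-step execution trace:
1. `process()` enters try: `return 22` sets pending return value 22.
2. Before returning, `finally: return 92` runs and overrides the pending return.
3. process() returns 92 → out = 92.
Result: 92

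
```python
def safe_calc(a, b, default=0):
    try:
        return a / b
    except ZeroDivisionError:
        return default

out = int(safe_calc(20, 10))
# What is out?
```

Step-by-step execution trace:
1. `safe_calc(20, 10)` enters try: `return 20 / 10` → returns 2.0. No exception raised.
2. `except ZeroDivisionError` is skipped.
3. `int(2.0)` → 2 → out = 2.
Result: 2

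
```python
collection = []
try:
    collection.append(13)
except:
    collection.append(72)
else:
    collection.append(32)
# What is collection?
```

Step-by-step execution trace:
1. try: `collection.append(13)` → collection = [13]. No exception raised.
2. `except` is skipped.
3. `else` runs (try completed without exception): `collection.append(32)` → collection = [13, 32].
Result: [13, 32]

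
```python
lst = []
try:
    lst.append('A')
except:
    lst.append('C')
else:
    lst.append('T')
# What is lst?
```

Step-by-step execution trace:
1. try: `lst.append('A')` → lst = ['A']. No exception raised.
2. `except` is skipped.
3. `else` runs (try completed without exception): `lst.append('T')` → lst = ['A', 'T'].
Result: ['A', 'T']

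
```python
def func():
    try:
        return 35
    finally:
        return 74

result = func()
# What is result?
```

Step-by-step execution trace:
1. `func()` enters try: `return 35` sets pending return value 35.
2. Before returning, `finally: return 74` runs and overrides the pending return.
3. func() returns 74 → result = 74.
Result: 74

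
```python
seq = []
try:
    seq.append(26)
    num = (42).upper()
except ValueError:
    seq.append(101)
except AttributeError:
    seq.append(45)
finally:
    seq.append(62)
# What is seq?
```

Step-by-step execution trace:
1. try: `seq.append(26)` → seq = [26].
2. `num = (42).upper()` raises AttributeError.
3. `except ValueError` does not match AttributeError; skipped.
4. `except AttributeError` matches → `seq.append(45)` → seq = [26, 45].
5. finally always runs: `seq.append(62)` → seq = [26, 45, 62].
Result: [26, 45, 62]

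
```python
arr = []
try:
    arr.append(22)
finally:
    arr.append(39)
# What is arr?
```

Step-by-step execution trace:
1. try: `arr.append(22)` → arr = [22].
2. The try body completes without raising.
3. finally always runs: `arr.append(39)` → arr = [22, 39].
Result: [22, 39]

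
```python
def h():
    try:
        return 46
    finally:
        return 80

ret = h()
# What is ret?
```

Step-by-step execution trace:
1. `h()` enters try: `return 46` sets pending return value 46.
2. Before returning, `finally: return 80` runs and overrides the pending return.
3. h() returns 80 → ret = 80.
Result: 80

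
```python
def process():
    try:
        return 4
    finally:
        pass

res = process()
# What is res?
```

Step-by-step execution trace:
1. `process()` enters try: `return 4` sets pending return value 4.
2. Before returning, `finally: pass` runs (no effect).
3. process() returns 4 → res = 4.
Result: 4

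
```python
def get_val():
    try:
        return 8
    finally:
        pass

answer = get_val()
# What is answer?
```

Step-by-step execution trace:
1. `get_val()` enters try: `return 8` sets pending return value 8.
2. Before returning, `finally: pass` runs (no effect).
3. get_val() returns 8 → answer = 8.
Result: 8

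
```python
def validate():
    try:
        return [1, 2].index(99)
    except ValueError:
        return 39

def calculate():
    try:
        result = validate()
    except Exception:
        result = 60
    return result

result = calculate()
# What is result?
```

Step-by-step execution trace:
1. `calculate()` calls `validate()`.
2. In validate: `[1, 2].index(99)` raises ValueError; `except ValueError` catches it → returns 39.
3. In calculate: `result = validate()` → result = 39. No exception reaches calculate.
4. `except Exception` is skipped; calculate returns 39.
5. result = 39.
Result: 39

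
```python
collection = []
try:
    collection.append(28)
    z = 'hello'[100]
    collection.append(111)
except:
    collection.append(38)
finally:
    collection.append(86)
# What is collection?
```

Step-by-step execution trace:
1. try: `collection.append(28)` → collection = [28].
2. `z = 'hello'[100]` raises IndexError; `collection.append(111)` is not reached.
3. bare `except` matches → `collection.append(38)` → collection = [28, 38].
4. finally always runs: `collection.append(86)` → collection = [28, 38, 86].
Result: [28, 38, 86]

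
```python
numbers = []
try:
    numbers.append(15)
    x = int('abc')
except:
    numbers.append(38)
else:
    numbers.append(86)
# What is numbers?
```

Step-by-step execution trace:
1. try: `numbers.append(15)` → numbers = [15].
2. `x = int('abc')` raises ValueError.
3. bare `except` matches → `numbers.append(38)` → numbers = [15, 38].
4. `else` is skipped (an exception was raised).
Result: [15, 38]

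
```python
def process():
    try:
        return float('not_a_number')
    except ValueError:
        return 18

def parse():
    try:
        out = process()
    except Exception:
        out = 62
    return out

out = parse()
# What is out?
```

Step-by-step execution trace:
1. `parse()` calls `process()`.
2. In process: `float('not_a_number')` raises ValueError; `except ValueError` catches it → returns 18.
3. In parse: `out = process()` → out = 18. No exception reaches parse.
4. `except Exception` is skipped; parse returns 18.
5. out = 18.
Result: 18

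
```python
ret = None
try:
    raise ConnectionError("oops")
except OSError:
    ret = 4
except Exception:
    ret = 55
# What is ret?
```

Step-by-step execution trace:
1. `raise ConnectionError(...)` raises ConnectionError.
2. `except OSError` matches (ConnectionError is a subclass of OSError) → ret = 4.
3. `except Exception` is not reached.
Result: 4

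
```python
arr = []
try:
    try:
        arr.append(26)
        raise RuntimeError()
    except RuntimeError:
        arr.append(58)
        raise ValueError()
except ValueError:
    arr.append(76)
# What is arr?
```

Step-by-step execution trace:
1. Inner try: `arr.append(26)` → arr = [26].
2. `raise RuntimeError()` raises RuntimeError.
3. Inner `except RuntimeError` matches → `arr.append(58)` → arr = [26, 58].
4. `raise ValueError()` raises ValueError; propagates to outer try.
5. Outer `except ValueError` matches → `arr.append(76)` → arr = [26, 58, 76].
Result: [26, 58, 76]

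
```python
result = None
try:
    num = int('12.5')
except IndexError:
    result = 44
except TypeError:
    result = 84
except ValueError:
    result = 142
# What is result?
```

Step-by-step execution trace:
1. `num = int('12.5')` raises ValueError.
2. `except IndexError` does not match ValueError; skipped.
3. `except TypeError` does not match ValueError; skipped.
4. `except ValueError` matches → result = 142.
Result: 142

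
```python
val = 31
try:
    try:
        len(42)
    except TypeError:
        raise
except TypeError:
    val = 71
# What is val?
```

Step-by-step execution trace:
1. Inner try: `len(42)` raises TypeError.
2. Inner `except TypeError` matches; bare `raise` re-raises the same TypeError.
3. Outer `except TypeError` matches → val = 71.
Result: 71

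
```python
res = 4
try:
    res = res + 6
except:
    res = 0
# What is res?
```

Step-by-step execution trace:
1. res starts at 4.
2. try: `res = res + 6` → res = 10. No exception raised.
3. `except` is skipped.
Result: 10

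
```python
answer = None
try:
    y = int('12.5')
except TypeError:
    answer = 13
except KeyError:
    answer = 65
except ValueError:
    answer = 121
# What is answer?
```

Step-by-step execution trace:
1. `y = int('12.5')` raises ValueError.
2. `except TypeError` does not match ValueError; skipped.
3. `except KeyError` does not match ValueError; skipped.
4. `except ValueError` matches → answer = 121.
Result: 121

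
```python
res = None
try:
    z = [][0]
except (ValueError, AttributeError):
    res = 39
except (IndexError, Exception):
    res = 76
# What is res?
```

Step-by-step execution trace:
1. `z = [][0]` raises IndexError.
2. `except (ValueError, AttributeError)` does not match IndexError; skipped.
3. `except (IndexError, Exception)` matches (IndexError is in the tuple) → res = 76.
Result: 76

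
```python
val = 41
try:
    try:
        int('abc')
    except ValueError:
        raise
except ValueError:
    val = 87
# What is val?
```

Step-by-step execution trace:
1. Inner try: `int('abc')` raises ValueError.
2. Inner `except ValueError` matches; bare `raise` re-raises the same ValueError.
3. Outer `except ValueError` matches → val = 87.
Result: 87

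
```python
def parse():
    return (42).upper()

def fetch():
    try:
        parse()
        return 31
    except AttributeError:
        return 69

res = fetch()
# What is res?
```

Step-by-step execution trace:
1. `fetch()` calls `parse()`.
2. `parse()` evaluates `(42).upper()`, which raises AttributeError; it propagates to the caller.
3. `return 31` is not reached.
4. `except AttributeError` in fetch matches → returns 69.
5. res = 69.
Result: 69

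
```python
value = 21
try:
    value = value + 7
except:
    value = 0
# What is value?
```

Step-by-step execution trace:
1. value starts at 21.
2. try: `value = value + 7` → value = 28. No exception raised.
3. `except` is skipped.
Result: 28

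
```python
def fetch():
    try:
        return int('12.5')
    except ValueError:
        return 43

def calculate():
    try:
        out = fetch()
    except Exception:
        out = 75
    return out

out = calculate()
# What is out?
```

Step-by-step execution trace:
1. `calculate()` calls `fetch()`.
2. In fetch: `int('12.5')` raises ValueError; `except ValueError` catches it → returns 43.
3. In calculate: `out = fetch()` → out = 43. No exception reaches calculate.
4. `except Exception` is skipped; calculate returns 43.
5. out = 43.
Result: 43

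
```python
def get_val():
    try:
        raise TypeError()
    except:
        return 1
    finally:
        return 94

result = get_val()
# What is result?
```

Step-by-step execution trace:
1. `get_val()` enters try: `raise TypeError()` raises TypeError.
2. bare `except` matches → `return 1` sets pending return value 1.
3. Before returning, `finally: return 94` runs and overrides the pending return.
4. get_val() returns 94 → result = 94.
Result: 94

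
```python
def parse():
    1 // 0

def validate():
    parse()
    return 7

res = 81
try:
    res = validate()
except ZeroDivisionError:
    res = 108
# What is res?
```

Step-by-step execution trace:
1. res starts at 81.
2. try: `validate()` calls `parse()`.
3. `parse()` evaluates `1 // 0`, which raises ZeroDivisionError; it propagates through validate (uncaught).
4. `return 7` in validate is not reached; the assignment to res does not complete.
5. `except ZeroDivisionError` matches → res = 108.
Result: 108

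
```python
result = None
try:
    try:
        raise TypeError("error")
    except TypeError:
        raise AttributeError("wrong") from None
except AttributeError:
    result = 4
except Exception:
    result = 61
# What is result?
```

Step-by-step execution trace:
1. Inner try raises TypeError; inner `except TypeError` catches it.
2. `raise AttributeError(...) from None` raises AttributeError (from None suppresses __context__, but the active exception is still AttributeError).
3. Outer `except AttributeError` matches → result = 4.
4. `except Exception` is not reached.
Result: 4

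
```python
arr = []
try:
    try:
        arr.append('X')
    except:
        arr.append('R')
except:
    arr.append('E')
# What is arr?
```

Step-by-step execution trace:
1. Inner try: `arr.append('X')` → arr = ['X']. No exception raised.
2. Inner `except` is skipped.
3. Inner try completes normally; outer `except` is skipped.
Result: ['X']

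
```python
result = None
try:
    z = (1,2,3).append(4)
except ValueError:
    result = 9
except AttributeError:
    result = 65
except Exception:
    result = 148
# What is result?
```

Step-by-step execution trace:
1. `z = (1,2,3).append(4)` raises AttributeError.
2. `except ValueError` does not match AttributeError; skipped.
3. `except AttributeError` matches → result = 65.
4. Remaining except clauses are skipped.
Result: 65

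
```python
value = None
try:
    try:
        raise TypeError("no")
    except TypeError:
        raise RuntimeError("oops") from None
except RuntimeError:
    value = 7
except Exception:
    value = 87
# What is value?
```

Step-by-step execution trace:
1. Inner try raises TypeError; inner `except TypeError` catches it.
2. `raise RuntimeError(...) from None` raises RuntimeError (from None suppresses __context__, but the active exception is still RuntimeError).
3. Outer `except RuntimeError` matches → value = 7.
4. `except Exception` is not reached.
Result: 7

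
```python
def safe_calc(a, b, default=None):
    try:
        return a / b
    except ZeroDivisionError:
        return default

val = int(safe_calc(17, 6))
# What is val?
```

Step-by-step execution trace:
1. `safe_calc(17, 6)` enters try: `return 17 / 6` → returns 2.8333333333333335. No exception raised.
2. `except ZeroDivisionError` is skipped.
3. `int(2.8333333333333335)` → 2 → val = 2.
Result: 2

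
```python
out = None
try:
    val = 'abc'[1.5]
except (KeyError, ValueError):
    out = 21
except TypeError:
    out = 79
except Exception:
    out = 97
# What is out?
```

Step-by-step execution trace:
1. `val = 'abc'[1.5]` raises TypeError.
2. `except (KeyError, ValueError)` does not match TypeError; skipped.
3. `except TypeError` matches (exact type match) → out = 79.
4. `except Exception` is not reached.
Result: 79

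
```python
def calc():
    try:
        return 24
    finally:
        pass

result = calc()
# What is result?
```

Step-by-step execution trace:
1. `calc()` enters try: `return 24` sets pending return value 24.
2. Before returning, `finally: pass` runs (no effect).
3. calc() returns 24 → result = 24.
Result: 24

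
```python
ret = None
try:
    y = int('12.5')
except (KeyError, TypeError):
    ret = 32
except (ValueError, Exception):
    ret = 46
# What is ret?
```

Step-by-step execution trace:
1. `y = int('12.5')` raises ValueError.
2. `except (KeyError, TypeError)` does not match ValueError; skipped.
3. `except (ValueError, Exception)` matches (ValueError is in the tuple) → ret = 46.
Result: 46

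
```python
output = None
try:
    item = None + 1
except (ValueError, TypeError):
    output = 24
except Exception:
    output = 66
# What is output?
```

Step-by-step execution trace:
1. `item = None + 1` raises TypeError.
2. `except (ValueError, TypeError)` matches (TypeError is in the tuple) → output = 24.
3. `except Exception` is not reached.
Result: 24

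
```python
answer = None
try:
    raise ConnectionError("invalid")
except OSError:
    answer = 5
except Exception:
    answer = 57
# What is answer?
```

Step-by-step execution trace:
1. `raise ConnectionError(...)` raises ConnectionError.
2. `except OSError` matches (ConnectionError is a subclass of OSError) → answer = 5.
3. `except Exception` is not reached.
Result: 5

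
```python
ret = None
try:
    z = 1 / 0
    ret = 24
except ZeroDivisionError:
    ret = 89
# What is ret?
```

Step-by-step execution trace:
1. `z = 1 / 0` raises ZeroDivisionError.
2. `ret = 24` is not reached.
3. `except ZeroDivisionError` matches → ret = 89.
Result: 89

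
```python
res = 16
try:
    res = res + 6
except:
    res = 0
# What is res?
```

Step-by-step execution trace:
1. res starts at 16.
2. try: `res = res + 6` → res = 22. No exception raised.
3. `except` is skipped.
Result: 22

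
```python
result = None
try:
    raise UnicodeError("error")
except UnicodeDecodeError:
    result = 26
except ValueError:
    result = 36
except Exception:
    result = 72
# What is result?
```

Step-by-step execution trace:
1. `raise UnicodeError(...)` raises UnicodeError.
2. `except UnicodeDecodeError` does not match (UnicodeError is not a subclass of UnicodeDecodeError); skipped.
3. `except ValueError` matches (UnicodeError is a subclass of ValueError) → result = 36.
4. `except Exception` is not reached.
Result: 36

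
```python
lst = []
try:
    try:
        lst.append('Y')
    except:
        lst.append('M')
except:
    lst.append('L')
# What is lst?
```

Step-by-step execution trace:
1. Inner try: `lst.append('Y')` → lst = ['Y']. No exception raised.
2. Inner `except` is skipped.
3. Inner try completes normally; outer `except` is skipped.
Result: ['Y']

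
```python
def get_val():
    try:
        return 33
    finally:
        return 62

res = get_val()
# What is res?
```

Step-by-step execution trace:
1. `get_val()` enters try: `return 33` sets pending return value 33.
2. Before returning, `finally: return 62` runs and overrides the pending return.
3. get_val() returns 62 → res = 62.
Result: 62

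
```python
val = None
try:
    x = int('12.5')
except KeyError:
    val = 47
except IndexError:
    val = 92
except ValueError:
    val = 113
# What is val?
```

Step-by-step execution trace:
1. `x = int('12.5')` raises ValueError.
2. `except KeyError` does not match ValueError; skipped.
3. `except IndexError` does not match ValueError; skipped.
4. `except ValueError` matches → val = 113.
Result: 113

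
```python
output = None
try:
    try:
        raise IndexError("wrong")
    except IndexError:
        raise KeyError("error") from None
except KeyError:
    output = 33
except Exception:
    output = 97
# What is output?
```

Step-by-step execution trace:
1. Inner try raises IndexError; inner `except IndexError` catches it.
2. `raise KeyError(...) from None` raises KeyError (from None suppresses __context__, but the active exception is still KeyError).
3. Outer `except KeyError` matches → output = 33.
4. `except Exception` is not reached.
Result: 33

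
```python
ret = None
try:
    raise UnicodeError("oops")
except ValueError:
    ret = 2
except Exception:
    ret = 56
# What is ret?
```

Step-by-step execution trace:
1. `raise UnicodeError(...)` raises UnicodeError.
2. `except ValueError` matches (UnicodeError is a subclass of ValueError) → ret = 2.
3. `except Exception` is not reached.
Result: 2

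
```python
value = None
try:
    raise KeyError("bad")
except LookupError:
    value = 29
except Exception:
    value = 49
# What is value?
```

Step-by-step execution trace:
1. `raise KeyError(...)` raises KeyError.
2. `except LookupError` matches (KeyError is a subclass of LookupError) → value = 29.
3. `except Exception` is not reached.
Result: 29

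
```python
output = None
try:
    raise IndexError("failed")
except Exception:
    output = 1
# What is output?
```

Step-by-step execution trace:
1. `raise IndexError(...)` raises IndexError.
2. `except Exception` matches (IndexError is a subclass of Exception) → output = 1.
Result: 1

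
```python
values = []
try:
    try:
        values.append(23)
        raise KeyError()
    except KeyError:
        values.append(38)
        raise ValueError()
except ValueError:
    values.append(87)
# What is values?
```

Step-by-step execution trace:
1. Inner try: `values.append(23)` → values = [23].
2. `raise KeyError()` raises KeyError.
3. Inner `except KeyError` matches → `values.append(38)` → values = [23, 38].
4. `raise ValueError()` raises ValueError; propagates to outer try.
5. Outer `except ValueError` matches → `values.append(87)` → values = [23, 38, 87].
Result: [23, 38, 87]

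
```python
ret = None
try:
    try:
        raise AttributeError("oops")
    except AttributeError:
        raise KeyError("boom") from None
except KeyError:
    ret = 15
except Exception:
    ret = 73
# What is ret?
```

Step-by-step execution trace:
1. Inner try raises AttributeError; inner `except AttributeError` catches it.
2. `raise KeyError(...) from None` raises KeyError (from None suppresses __context__, but the active exception is still KeyError).
3. Outer `except KeyError` matches → ret = 15.
4. `except Exception` is not reached.
Result: 15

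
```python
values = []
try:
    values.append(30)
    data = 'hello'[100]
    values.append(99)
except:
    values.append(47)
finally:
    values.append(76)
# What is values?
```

Step-by-step execution trace:
1. try: `values.append(30)` → values = [30].
2. `data = 'hello'[100]` raises IndexError; `values.append(99)` is not reached.
3. bare `except` matches → `values.append(47)` → values = [30, 47].
4. finally always runs: `values.append(76)` → values = [30, 47, 76].
Result: [30, 47, 76]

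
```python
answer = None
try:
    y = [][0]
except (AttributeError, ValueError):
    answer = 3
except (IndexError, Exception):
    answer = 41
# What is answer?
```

Step-by-step execution trace:
1. `y = [][0]` raises IndexError.
2. `except (AttributeError, ValueError)` does not match IndexError; skipped.
3. `except (IndexError, Exception)` matches (IndexError is in the tuple) → answer = 41.
Result: 41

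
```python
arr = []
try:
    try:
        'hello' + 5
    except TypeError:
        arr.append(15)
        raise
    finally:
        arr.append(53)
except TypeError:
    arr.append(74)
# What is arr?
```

Step-by-step execution trace:
1. Inner try: `'hello' + 5` raises TypeError.
2. Inner `except TypeError` matches → `arr.append(15)` → arr = [15].
3. bare `raise` re-raises TypeError.
4. Inner `finally` runs during unwinding: `arr.append(53)` → arr = [15, 53].
5. Outer `except TypeError` matches → `arr.append(74)` → arr = [15, 53, 74].
Result: [15, 53, 74]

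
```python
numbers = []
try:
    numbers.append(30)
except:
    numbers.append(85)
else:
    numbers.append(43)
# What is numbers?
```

Step-by-step execution trace:
1. try: `numbers.append(30)` → numbers = [30]. No exception raised.
2. `except` is skipped.
3. `else` runs (try completed without exception): `numbers.append(43)` → numbers = [30, 43].
Result: [30, 43]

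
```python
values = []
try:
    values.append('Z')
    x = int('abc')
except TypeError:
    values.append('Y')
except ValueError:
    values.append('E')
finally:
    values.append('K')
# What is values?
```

Step-by-step execution trace:
1. try: `values.append('Z')` → values = ['Z'].
2. `x = int('abc')` raises ValueError.
3. `except TypeError` does not match ValueError; skipped.
4. `except ValueError` matches → `values.append('E')` → values = ['Z', 'E'].
5. finally always runs: `values.append('K')` → values = ['Z', 'E', 'K'].
Result: ['Z', 'E', 'K']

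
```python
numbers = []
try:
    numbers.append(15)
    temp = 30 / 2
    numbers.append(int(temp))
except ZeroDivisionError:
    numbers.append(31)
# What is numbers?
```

Step-by-step execution trace:
1. try: `numbers.append(15)` → numbers = [15].
2. `temp = 30 / 2` → temp = 15.0. No exception raised.
3. `numbers.append(int(temp))` → numbers = [15, 15].
4. `except ZeroDivisionError` is skipped (no exception was raised).
Result: [15, 15]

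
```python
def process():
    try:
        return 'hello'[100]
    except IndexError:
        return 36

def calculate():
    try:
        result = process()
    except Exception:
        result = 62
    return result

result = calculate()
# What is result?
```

Step-by-step execution trace:
1. `calculate()` calls `process()`.
2. In process: `'hello'[100]` raises IndexError; `except IndexError` catches it → returns 36.
3. In calculate: `result = process()` → result = 36. No exception reaches calculate.
4. `except Exception` is skipped; calculate returns 36.
5. result = 36.
Result: 36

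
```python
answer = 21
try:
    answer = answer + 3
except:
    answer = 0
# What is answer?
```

Step-by-step execution trace:
1. answer starts at 21.
2. try: `answer = answer + 3` → answer = 24. No exception raised.
3. `except` is skipped.
Result: 24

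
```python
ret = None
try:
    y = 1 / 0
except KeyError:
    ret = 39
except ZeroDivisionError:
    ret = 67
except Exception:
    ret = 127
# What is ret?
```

Step-by-step execution trace:
1. `y = 1 / 0` raises ZeroDivisionError.
2. `except KeyError` does not match ZeroDivisionError; skipped.
3. `except ZeroDivisionError` matches → ret = 67.
4. Remaining except clauses are skipped.
Result: 67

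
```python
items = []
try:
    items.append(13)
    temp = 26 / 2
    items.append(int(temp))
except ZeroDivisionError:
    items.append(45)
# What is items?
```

Step-by-step execution trace:
1. try: `items.append(13)` → items = [13].
2. `temp = 26 / 2` → temp = 13.0. No exception raised.
3. `items.append(int(temp))` → items = [13, 13].
4. `except ZeroDivisionError` is skipped (no exception was raised).
Result: [13, 13]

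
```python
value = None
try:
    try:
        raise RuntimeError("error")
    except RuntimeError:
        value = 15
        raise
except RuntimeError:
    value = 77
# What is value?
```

Step-by-step execution trace:
1. Inner try: `raise RuntimeError("error")` raises RuntimeError.
2. Inner `except RuntimeError` matches → value = 15.
3. bare `raise` re-raises the same RuntimeError.
4. Outer `except RuntimeError` matches → value = 77.
Result: 77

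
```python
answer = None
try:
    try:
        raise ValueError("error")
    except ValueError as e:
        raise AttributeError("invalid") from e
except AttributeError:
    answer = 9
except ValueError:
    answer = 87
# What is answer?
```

Step-by-step execution trace:
1. Inner try raises ValueError; inner `except ValueError as e` catches it.
2. `raise AttributeError(...) from e` raises AttributeError (ValueError is attached as __cause__, but only AttributeError is active).
3. Outer `except AttributeError` matches → answer = 9.
4. `except ValueError` is not reached.
Result: 9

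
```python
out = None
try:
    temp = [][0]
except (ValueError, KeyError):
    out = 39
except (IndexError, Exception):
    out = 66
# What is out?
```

Step-by-step execution trace:
1. `temp = [][0]` raises IndexError.
2. `except (ValueError, KeyError)` does not match IndexError; skipped.
3. `except (IndexError, Exception)` matches (IndexError is in the tuple) → out = 66.
Result: 66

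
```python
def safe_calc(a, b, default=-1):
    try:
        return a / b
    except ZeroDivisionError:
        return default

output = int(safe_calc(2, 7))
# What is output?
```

Step-by-step execution trace:
1. `safe_calc(2, 7)` enters try: `return 2 / 7` → returns 0.2857142857142857. No exception raised.
2. `except ZeroDivisionError` is skipped.
3. `int(0.2857142857142857)` → 0 → output = 0.
Result: 0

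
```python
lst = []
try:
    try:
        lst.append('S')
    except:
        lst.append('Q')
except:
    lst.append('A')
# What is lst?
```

Step-by-step execution trace:
1. Inner try: `lst.append('S')` → lst = ['S']. No exception raised.
2. Inner `except` is skipped.
3. Inner try completes normally; outer `except` is skipped.
Result: ['S']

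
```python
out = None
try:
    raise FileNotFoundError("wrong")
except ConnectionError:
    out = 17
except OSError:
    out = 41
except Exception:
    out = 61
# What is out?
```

Step-by-step execution trace:
1. `raise FileNotFoundError(...)` raises FileNotFoundError.
2. `except ConnectionError` does not match (FileNotFoundError is not a subclass of ConnectionError); skipped.
3. `except OSError` matches (FileNotFoundError is a subclass of OSError) → out = 41.
4. `except Exception` is not reached.
Result: 41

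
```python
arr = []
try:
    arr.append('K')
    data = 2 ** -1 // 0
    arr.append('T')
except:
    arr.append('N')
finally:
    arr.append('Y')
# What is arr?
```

Step-by-step execution trace:
1. try: `arr.append('K')` → arr = ['K'].
2. `data = 2 ** -1 // 0` raises ZeroDivisionError; `arr.append('T')` is not reached.
3. bare `except` matches → `arr.append('N')` → arr = ['K', 'N'].
4. finally always runs: `arr.append('Y')` → arr = ['K', 'N', 'Y'].
Result: ['K', 'N', 'Y']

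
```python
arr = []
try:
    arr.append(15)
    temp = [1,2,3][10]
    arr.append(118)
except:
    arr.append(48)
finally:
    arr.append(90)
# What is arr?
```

Step-by-step execution trace:
1. try: `arr.append(15)` → arr = [15].
2. `temp = [1,2,3][10]` raises IndexError; `arr.append(118)` is not reached.
3. bare `except` matches → `arr.append(48)` → arr = [15, 48].
4. finally always runs: `arr.append(90)` → arr = [15, 48, 90].
Result: [15, 48, 90]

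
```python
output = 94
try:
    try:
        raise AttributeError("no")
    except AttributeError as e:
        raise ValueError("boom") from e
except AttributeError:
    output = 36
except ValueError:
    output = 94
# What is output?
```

Step-by-step execution trace:
1. Inner try raises AttributeError; inner `except AttributeError as e` catches it.
2. `raise ValueError(...) from e` raises ValueError (AttributeError is attached as __cause__, but only ValueError is active).
3. Outer `except AttributeError` does not match ValueError; skipped.
4. Outer `except ValueError` matches → output = 94.
Result: 94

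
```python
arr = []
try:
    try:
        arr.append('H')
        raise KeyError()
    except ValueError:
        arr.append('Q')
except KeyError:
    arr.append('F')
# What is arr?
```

Step-by-step execution trace:
1. Inner try: `arr.append('H')` → arr = ['H'].
2. `raise KeyError()` raises KeyError.
3. Inner `except ValueError` does not match KeyError; exception propagates to outer try.
4. Outer `except KeyError` matches → `arr.append('F')` → arr = ['H', 'F'].
Result: ['H', 'F']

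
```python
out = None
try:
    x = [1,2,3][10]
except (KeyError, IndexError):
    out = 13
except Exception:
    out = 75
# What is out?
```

Step-by-step execution trace:
1. `x = [1,2,3][10]` raises IndexError.
2. `except (KeyError, IndexError)` matches (IndexError is in the tuple) → out = 13.
3. `except Exception` is not reached.
Result: 13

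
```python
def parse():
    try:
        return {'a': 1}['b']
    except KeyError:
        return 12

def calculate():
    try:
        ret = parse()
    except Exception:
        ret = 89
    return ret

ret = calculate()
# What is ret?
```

Step-by-step execution trace:
1. `calculate()` calls `parse()`.
2. In parse: `{'a': 1}['b']` raises KeyError; `except KeyError` catches it → returns 12.
3. In calculate: `ret = parse()` → ret = 12. No exception reaches calculate.
4. `except Exception` is skipped; calculate returns 12.
5. ret = 12.
Result: 12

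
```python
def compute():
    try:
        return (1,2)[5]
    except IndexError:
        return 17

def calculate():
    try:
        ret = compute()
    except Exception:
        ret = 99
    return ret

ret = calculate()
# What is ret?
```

Step-by-step execution trace:
1. `calculate()` calls `compute()`.
2. In compute: `(1,2)[5]` raises IndexError; `except IndexError` catches it → returns 17.
3. In calculate: `ret = compute()` → ret = 17. No exception reaches calculate.
4. `except Exception` is skipped; calculate returns 17.
5. ret = 17.
Result: 17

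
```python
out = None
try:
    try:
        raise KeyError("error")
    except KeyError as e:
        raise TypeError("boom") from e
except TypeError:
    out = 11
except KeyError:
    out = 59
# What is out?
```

Step-by-step execution trace:
1. Inner try raises KeyError; inner `except KeyError as e` catches it.
2. `raise TypeError(...) from e` raises TypeError (KeyError is attached as __cause__, but only TypeError is active).
3. Outer `except TypeError` matches → out = 11.
4. `except KeyError` is not reached.
Result: 11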